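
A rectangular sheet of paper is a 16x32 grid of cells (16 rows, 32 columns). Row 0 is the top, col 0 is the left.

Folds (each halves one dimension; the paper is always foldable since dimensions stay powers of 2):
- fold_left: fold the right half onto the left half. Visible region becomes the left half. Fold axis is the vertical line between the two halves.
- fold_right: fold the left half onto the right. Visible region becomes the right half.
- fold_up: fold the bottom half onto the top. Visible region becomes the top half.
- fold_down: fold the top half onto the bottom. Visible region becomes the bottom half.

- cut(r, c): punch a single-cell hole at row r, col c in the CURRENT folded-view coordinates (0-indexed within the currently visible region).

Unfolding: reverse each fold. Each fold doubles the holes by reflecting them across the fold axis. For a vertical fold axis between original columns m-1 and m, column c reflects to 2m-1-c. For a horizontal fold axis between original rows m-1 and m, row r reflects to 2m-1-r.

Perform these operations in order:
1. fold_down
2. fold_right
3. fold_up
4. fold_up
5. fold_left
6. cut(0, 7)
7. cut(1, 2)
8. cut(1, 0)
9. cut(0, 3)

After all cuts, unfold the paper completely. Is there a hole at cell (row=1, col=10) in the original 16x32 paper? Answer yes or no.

Op 1 fold_down: fold axis h@8; visible region now rows[8,16) x cols[0,32) = 8x32
Op 2 fold_right: fold axis v@16; visible region now rows[8,16) x cols[16,32) = 8x16
Op 3 fold_up: fold axis h@12; visible region now rows[8,12) x cols[16,32) = 4x16
Op 4 fold_up: fold axis h@10; visible region now rows[8,10) x cols[16,32) = 2x16
Op 5 fold_left: fold axis v@24; visible region now rows[8,10) x cols[16,24) = 2x8
Op 6 cut(0, 7): punch at orig (8,23); cuts so far [(8, 23)]; region rows[8,10) x cols[16,24) = 2x8
Op 7 cut(1, 2): punch at orig (9,18); cuts so far [(8, 23), (9, 18)]; region rows[8,10) x cols[16,24) = 2x8
Op 8 cut(1, 0): punch at orig (9,16); cuts so far [(8, 23), (9, 16), (9, 18)]; region rows[8,10) x cols[16,24) = 2x8
Op 9 cut(0, 3): punch at orig (8,19); cuts so far [(8, 19), (8, 23), (9, 16), (9, 18)]; region rows[8,10) x cols[16,24) = 2x8
Unfold 1 (reflect across v@24): 8 holes -> [(8, 19), (8, 23), (8, 24), (8, 28), (9, 16), (9, 18), (9, 29), (9, 31)]
Unfold 2 (reflect across h@10): 16 holes -> [(8, 19), (8, 23), (8, 24), (8, 28), (9, 16), (9, 18), (9, 29), (9, 31), (10, 16), (10, 18), (10, 29), (10, 31), (11, 19), (11, 23), (11, 24), (11, 28)]
Unfold 3 (reflect across h@12): 32 holes -> [(8, 19), (8, 23), (8, 24), (8, 28), (9, 16), (9, 18), (9, 29), (9, 31), (10, 16), (10, 18), (10, 29), (10, 31), (11, 19), (11, 23), (11, 24), (11, 28), (12, 19), (12, 23), (12, 24), (12, 28), (13, 16), (13, 18), (13, 29), (13, 31), (14, 16), (14, 18), (14, 29), (14, 31), (15, 19), (15, 23), (15, 24), (15, 28)]
Unfold 4 (reflect across v@16): 64 holes -> [(8, 3), (8, 7), (8, 8), (8, 12), (8, 19), (8, 23), (8, 24), (8, 28), (9, 0), (9, 2), (9, 13), (9, 15), (9, 16), (9, 18), (9, 29), (9, 31), (10, 0), (10, 2), (10, 13), (10, 15), (10, 16), (10, 18), (10, 29), (10, 31), (11, 3), (11, 7), (11, 8), (11, 12), (11, 19), (11, 23), (11, 24), (11, 28), (12, 3), (12, 7), (12, 8), (12, 12), (12, 19), (12, 23), (12, 24), (12, 28), (13, 0), (13, 2), (13, 13), (13, 15), (13, 16), (13, 18), (13, 29), (13, 31), (14, 0), (14, 2), (14, 13), (14, 15), (14, 16), (14, 18), (14, 29), (14, 31), (15, 3), (15, 7), (15, 8), (15, 12), (15, 19), (15, 23), (15, 24), (15, 28)]
Unfold 5 (reflect across h@8): 128 holes -> [(0, 3), (0, 7), (0, 8), (0, 12), (0, 19), (0, 23), (0, 24), (0, 28), (1, 0), (1, 2), (1, 13), (1, 15), (1, 16), (1, 18), (1, 29), (1, 31), (2, 0), (2, 2), (2, 13), (2, 15), (2, 16), (2, 18), (2, 29), (2, 31), (3, 3), (3, 7), (3, 8), (3, 12), (3, 19), (3, 23), (3, 24), (3, 28), (4, 3), (4, 7), (4, 8), (4, 12), (4, 19), (4, 23), (4, 24), (4, 28), (5, 0), (5, 2), (5, 13), (5, 15), (5, 16), (5, 18), (5, 29), (5, 31), (6, 0), (6, 2), (6, 13), (6, 15), (6, 16), (6, 18), (6, 29), (6, 31), (7, 3), (7, 7), (7, 8), (7, 12), (7, 19), (7, 23), (7, 24), (7, 28), (8, 3), (8, 7), (8, 8), (8, 12), (8, 19), (8, 23), (8, 24), (8, 28), (9, 0), (9, 2), (9, 13), (9, 15), (9, 16), (9, 18), (9, 29), (9, 31), (10, 0), (10, 2), (10, 13), (10, 15), (10, 16), (10, 18), (10, 29), (10, 31), (11, 3), (11, 7), (11, 8), (11, 12), (11, 19), (11, 23), (11, 24), (11, 28), (12, 3), (12, 7), (12, 8), (12, 12), (12, 19), (12, 23), (12, 24), (12, 28), (13, 0), (13, 2), (13, 13), (13, 15), (13, 16), (13, 18), (13, 29), (13, 31), (14, 0), (14, 2), (14, 13), (14, 15), (14, 16), (14, 18), (14, 29), (14, 31), (15, 3), (15, 7), (15, 8), (15, 12), (15, 19), (15, 23), (15, 24), (15, 28)]
Holes: [(0, 3), (0, 7), (0, 8), (0, 12), (0, 19), (0, 23), (0, 24), (0, 28), (1, 0), (1, 2), (1, 13), (1, 15), (1, 16), (1, 18), (1, 29), (1, 31), (2, 0), (2, 2), (2, 13), (2, 15), (2, 16), (2, 18), (2, 29), (2, 31), (3, 3), (3, 7), (3, 8), (3, 12), (3, 19), (3, 23), (3, 24), (3, 28), (4, 3), (4, 7), (4, 8), (4, 12), (4, 19), (4, 23), (4, 24), (4, 28), (5, 0), (5, 2), (5, 13), (5, 15), (5, 16), (5, 18), (5, 29), (5, 31), (6, 0), (6, 2), (6, 13), (6, 15), (6, 16), (6, 18), (6, 29), (6, 31), (7, 3), (7, 7), (7, 8), (7, 12), (7, 19), (7, 23), (7, 24), (7, 28), (8, 3), (8, 7), (8, 8), (8, 12), (8, 19), (8, 23), (8, 24), (8, 28), (9, 0), (9, 2), (9, 13), (9, 15), (9, 16), (9, 18), (9, 29), (9, 31), (10, 0), (10, 2), (10, 13), (10, 15), (10, 16), (10, 18), (10, 29), (10, 31), (11, 3), (11, 7), (11, 8), (11, 12), (11, 19), (11, 23), (11, 24), (11, 28), (12, 3), (12, 7), (12, 8), (12, 12), (12, 19), (12, 23), (12, 24), (12, 28), (13, 0), (13, 2), (13, 13), (13, 15), (13, 16), (13, 18), (13, 29), (13, 31), (14, 0), (14, 2), (14, 13), (14, 15), (14, 16), (14, 18), (14, 29), (14, 31), (15, 3), (15, 7), (15, 8), (15, 12), (15, 19), (15, 23), (15, 24), (15, 28)]

Answer: no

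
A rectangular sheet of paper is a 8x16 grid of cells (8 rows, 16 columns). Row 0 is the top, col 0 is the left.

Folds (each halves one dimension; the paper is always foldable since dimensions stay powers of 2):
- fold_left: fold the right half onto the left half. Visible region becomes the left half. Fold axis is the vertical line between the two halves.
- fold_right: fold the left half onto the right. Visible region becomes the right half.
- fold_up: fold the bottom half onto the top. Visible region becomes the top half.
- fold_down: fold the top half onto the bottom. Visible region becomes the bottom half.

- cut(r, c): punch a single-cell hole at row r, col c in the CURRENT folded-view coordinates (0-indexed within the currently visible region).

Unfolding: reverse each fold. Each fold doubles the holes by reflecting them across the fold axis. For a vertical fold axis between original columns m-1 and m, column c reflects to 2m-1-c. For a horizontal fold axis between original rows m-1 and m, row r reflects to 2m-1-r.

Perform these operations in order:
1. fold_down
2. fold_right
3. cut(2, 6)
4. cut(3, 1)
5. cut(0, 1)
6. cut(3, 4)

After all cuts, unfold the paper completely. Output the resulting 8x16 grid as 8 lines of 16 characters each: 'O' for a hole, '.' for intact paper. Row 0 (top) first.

Op 1 fold_down: fold axis h@4; visible region now rows[4,8) x cols[0,16) = 4x16
Op 2 fold_right: fold axis v@8; visible region now rows[4,8) x cols[8,16) = 4x8
Op 3 cut(2, 6): punch at orig (6,14); cuts so far [(6, 14)]; region rows[4,8) x cols[8,16) = 4x8
Op 4 cut(3, 1): punch at orig (7,9); cuts so far [(6, 14), (7, 9)]; region rows[4,8) x cols[8,16) = 4x8
Op 5 cut(0, 1): punch at orig (4,9); cuts so far [(4, 9), (6, 14), (7, 9)]; region rows[4,8) x cols[8,16) = 4x8
Op 6 cut(3, 4): punch at orig (7,12); cuts so far [(4, 9), (6, 14), (7, 9), (7, 12)]; region rows[4,8) x cols[8,16) = 4x8
Unfold 1 (reflect across v@8): 8 holes -> [(4, 6), (4, 9), (6, 1), (6, 14), (7, 3), (7, 6), (7, 9), (7, 12)]
Unfold 2 (reflect across h@4): 16 holes -> [(0, 3), (0, 6), (0, 9), (0, 12), (1, 1), (1, 14), (3, 6), (3, 9), (4, 6), (4, 9), (6, 1), (6, 14), (7, 3), (7, 6), (7, 9), (7, 12)]

Answer: ...O..O..O..O...
.O............O.
................
......O..O......
......O..O......
................
.O............O.
...O..O..O..O...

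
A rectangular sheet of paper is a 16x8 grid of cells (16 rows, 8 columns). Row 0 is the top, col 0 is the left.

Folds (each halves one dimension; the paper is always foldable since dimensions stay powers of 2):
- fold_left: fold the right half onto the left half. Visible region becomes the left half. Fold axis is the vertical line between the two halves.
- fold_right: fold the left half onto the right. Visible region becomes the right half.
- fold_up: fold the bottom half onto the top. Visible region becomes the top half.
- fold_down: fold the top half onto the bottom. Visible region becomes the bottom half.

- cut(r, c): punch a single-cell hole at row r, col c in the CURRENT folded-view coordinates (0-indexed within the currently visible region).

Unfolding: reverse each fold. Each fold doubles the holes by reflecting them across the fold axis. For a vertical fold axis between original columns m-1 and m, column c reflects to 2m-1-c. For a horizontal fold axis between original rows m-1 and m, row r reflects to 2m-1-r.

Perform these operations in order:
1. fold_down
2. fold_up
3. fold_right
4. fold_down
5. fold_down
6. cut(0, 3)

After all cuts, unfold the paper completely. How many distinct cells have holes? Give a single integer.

Answer: 32

Derivation:
Op 1 fold_down: fold axis h@8; visible region now rows[8,16) x cols[0,8) = 8x8
Op 2 fold_up: fold axis h@12; visible region now rows[8,12) x cols[0,8) = 4x8
Op 3 fold_right: fold axis v@4; visible region now rows[8,12) x cols[4,8) = 4x4
Op 4 fold_down: fold axis h@10; visible region now rows[10,12) x cols[4,8) = 2x4
Op 5 fold_down: fold axis h@11; visible region now rows[11,12) x cols[4,8) = 1x4
Op 6 cut(0, 3): punch at orig (11,7); cuts so far [(11, 7)]; region rows[11,12) x cols[4,8) = 1x4
Unfold 1 (reflect across h@11): 2 holes -> [(10, 7), (11, 7)]
Unfold 2 (reflect across h@10): 4 holes -> [(8, 7), (9, 7), (10, 7), (11, 7)]
Unfold 3 (reflect across v@4): 8 holes -> [(8, 0), (8, 7), (9, 0), (9, 7), (10, 0), (10, 7), (11, 0), (11, 7)]
Unfold 4 (reflect across h@12): 16 holes -> [(8, 0), (8, 7), (9, 0), (9, 7), (10, 0), (10, 7), (11, 0), (11, 7), (12, 0), (12, 7), (13, 0), (13, 7), (14, 0), (14, 7), (15, 0), (15, 7)]
Unfold 5 (reflect across h@8): 32 holes -> [(0, 0), (0, 7), (1, 0), (1, 7), (2, 0), (2, 7), (3, 0), (3, 7), (4, 0), (4, 7), (5, 0), (5, 7), (6, 0), (6, 7), (7, 0), (7, 7), (8, 0), (8, 7), (9, 0), (9, 7), (10, 0), (10, 7), (11, 0), (11, 7), (12, 0), (12, 7), (13, 0), (13, 7), (14, 0), (14, 7), (15, 0), (15, 7)]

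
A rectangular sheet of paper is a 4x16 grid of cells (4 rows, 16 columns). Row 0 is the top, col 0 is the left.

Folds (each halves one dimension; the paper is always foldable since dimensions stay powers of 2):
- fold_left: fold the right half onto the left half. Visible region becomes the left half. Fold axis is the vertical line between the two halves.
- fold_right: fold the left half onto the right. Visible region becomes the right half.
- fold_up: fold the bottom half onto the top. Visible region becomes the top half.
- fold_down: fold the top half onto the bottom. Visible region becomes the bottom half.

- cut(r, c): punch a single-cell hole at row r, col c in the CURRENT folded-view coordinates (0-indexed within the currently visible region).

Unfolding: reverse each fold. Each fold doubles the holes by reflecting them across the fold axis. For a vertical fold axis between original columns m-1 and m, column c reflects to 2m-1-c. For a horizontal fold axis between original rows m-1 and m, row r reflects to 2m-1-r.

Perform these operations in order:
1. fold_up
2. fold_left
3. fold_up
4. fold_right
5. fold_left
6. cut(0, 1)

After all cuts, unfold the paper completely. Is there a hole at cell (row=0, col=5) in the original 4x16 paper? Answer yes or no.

Answer: yes

Derivation:
Op 1 fold_up: fold axis h@2; visible region now rows[0,2) x cols[0,16) = 2x16
Op 2 fold_left: fold axis v@8; visible region now rows[0,2) x cols[0,8) = 2x8
Op 3 fold_up: fold axis h@1; visible region now rows[0,1) x cols[0,8) = 1x8
Op 4 fold_right: fold axis v@4; visible region now rows[0,1) x cols[4,8) = 1x4
Op 5 fold_left: fold axis v@6; visible region now rows[0,1) x cols[4,6) = 1x2
Op 6 cut(0, 1): punch at orig (0,5); cuts so far [(0, 5)]; region rows[0,1) x cols[4,6) = 1x2
Unfold 1 (reflect across v@6): 2 holes -> [(0, 5), (0, 6)]
Unfold 2 (reflect across v@4): 4 holes -> [(0, 1), (0, 2), (0, 5), (0, 6)]
Unfold 3 (reflect across h@1): 8 holes -> [(0, 1), (0, 2), (0, 5), (0, 6), (1, 1), (1, 2), (1, 5), (1, 6)]
Unfold 4 (reflect across v@8): 16 holes -> [(0, 1), (0, 2), (0, 5), (0, 6), (0, 9), (0, 10), (0, 13), (0, 14), (1, 1), (1, 2), (1, 5), (1, 6), (1, 9), (1, 10), (1, 13), (1, 14)]
Unfold 5 (reflect across h@2): 32 holes -> [(0, 1), (0, 2), (0, 5), (0, 6), (0, 9), (0, 10), (0, 13), (0, 14), (1, 1), (1, 2), (1, 5), (1, 6), (1, 9), (1, 10), (1, 13), (1, 14), (2, 1), (2, 2), (2, 5), (2, 6), (2, 9), (2, 10), (2, 13), (2, 14), (3, 1), (3, 2), (3, 5), (3, 6), (3, 9), (3, 10), (3, 13), (3, 14)]
Holes: [(0, 1), (0, 2), (0, 5), (0, 6), (0, 9), (0, 10), (0, 13), (0, 14), (1, 1), (1, 2), (1, 5), (1, 6), (1, 9), (1, 10), (1, 13), (1, 14), (2, 1), (2, 2), (2, 5), (2, 6), (2, 9), (2, 10), (2, 13), (2, 14), (3, 1), (3, 2), (3, 5), (3, 6), (3, 9), (3, 10), (3, 13), (3, 14)]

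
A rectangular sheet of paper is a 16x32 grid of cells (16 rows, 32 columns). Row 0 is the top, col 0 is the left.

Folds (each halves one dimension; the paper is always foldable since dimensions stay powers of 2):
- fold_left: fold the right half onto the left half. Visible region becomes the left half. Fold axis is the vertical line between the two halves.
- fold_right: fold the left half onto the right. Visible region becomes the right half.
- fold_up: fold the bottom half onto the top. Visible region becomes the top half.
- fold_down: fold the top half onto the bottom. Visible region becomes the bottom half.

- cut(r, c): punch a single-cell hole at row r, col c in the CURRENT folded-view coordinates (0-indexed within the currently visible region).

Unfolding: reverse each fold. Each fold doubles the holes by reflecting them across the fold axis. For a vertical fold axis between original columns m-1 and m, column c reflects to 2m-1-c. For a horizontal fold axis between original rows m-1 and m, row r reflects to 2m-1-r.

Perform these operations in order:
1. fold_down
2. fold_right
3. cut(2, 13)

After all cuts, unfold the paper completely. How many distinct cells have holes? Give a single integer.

Op 1 fold_down: fold axis h@8; visible region now rows[8,16) x cols[0,32) = 8x32
Op 2 fold_right: fold axis v@16; visible region now rows[8,16) x cols[16,32) = 8x16
Op 3 cut(2, 13): punch at orig (10,29); cuts so far [(10, 29)]; region rows[8,16) x cols[16,32) = 8x16
Unfold 1 (reflect across v@16): 2 holes -> [(10, 2), (10, 29)]
Unfold 2 (reflect across h@8): 4 holes -> [(5, 2), (5, 29), (10, 2), (10, 29)]

Answer: 4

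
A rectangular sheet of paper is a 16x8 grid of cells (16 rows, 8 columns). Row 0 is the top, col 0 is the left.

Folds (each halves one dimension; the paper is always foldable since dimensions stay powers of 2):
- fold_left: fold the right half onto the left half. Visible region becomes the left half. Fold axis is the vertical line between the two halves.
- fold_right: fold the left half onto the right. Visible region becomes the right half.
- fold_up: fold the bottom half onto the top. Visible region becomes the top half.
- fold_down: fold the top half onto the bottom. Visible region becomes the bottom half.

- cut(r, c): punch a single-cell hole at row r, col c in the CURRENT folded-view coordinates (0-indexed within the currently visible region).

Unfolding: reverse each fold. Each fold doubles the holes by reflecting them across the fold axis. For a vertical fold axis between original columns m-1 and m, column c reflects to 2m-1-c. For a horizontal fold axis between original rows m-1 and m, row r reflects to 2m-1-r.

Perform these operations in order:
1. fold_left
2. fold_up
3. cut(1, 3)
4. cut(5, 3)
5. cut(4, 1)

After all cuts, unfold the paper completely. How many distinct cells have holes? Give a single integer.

Op 1 fold_left: fold axis v@4; visible region now rows[0,16) x cols[0,4) = 16x4
Op 2 fold_up: fold axis h@8; visible region now rows[0,8) x cols[0,4) = 8x4
Op 3 cut(1, 3): punch at orig (1,3); cuts so far [(1, 3)]; region rows[0,8) x cols[0,4) = 8x4
Op 4 cut(5, 3): punch at orig (5,3); cuts so far [(1, 3), (5, 3)]; region rows[0,8) x cols[0,4) = 8x4
Op 5 cut(4, 1): punch at orig (4,1); cuts so far [(1, 3), (4, 1), (5, 3)]; region rows[0,8) x cols[0,4) = 8x4
Unfold 1 (reflect across h@8): 6 holes -> [(1, 3), (4, 1), (5, 3), (10, 3), (11, 1), (14, 3)]
Unfold 2 (reflect across v@4): 12 holes -> [(1, 3), (1, 4), (4, 1), (4, 6), (5, 3), (5, 4), (10, 3), (10, 4), (11, 1), (11, 6), (14, 3), (14, 4)]

Answer: 12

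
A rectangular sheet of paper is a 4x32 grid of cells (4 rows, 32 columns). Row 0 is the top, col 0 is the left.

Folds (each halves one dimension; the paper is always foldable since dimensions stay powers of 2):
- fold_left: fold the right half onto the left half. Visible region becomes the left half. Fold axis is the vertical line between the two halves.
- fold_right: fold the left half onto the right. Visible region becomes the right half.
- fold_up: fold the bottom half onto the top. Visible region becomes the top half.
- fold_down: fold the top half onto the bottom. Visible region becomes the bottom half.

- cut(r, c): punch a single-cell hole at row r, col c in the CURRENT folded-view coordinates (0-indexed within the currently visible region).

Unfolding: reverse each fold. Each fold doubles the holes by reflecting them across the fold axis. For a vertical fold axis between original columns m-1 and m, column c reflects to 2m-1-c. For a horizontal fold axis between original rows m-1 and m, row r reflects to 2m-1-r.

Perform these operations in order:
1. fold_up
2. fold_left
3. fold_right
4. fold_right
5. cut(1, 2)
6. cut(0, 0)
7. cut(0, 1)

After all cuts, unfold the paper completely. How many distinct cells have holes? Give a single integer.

Answer: 48

Derivation:
Op 1 fold_up: fold axis h@2; visible region now rows[0,2) x cols[0,32) = 2x32
Op 2 fold_left: fold axis v@16; visible region now rows[0,2) x cols[0,16) = 2x16
Op 3 fold_right: fold axis v@8; visible region now rows[0,2) x cols[8,16) = 2x8
Op 4 fold_right: fold axis v@12; visible region now rows[0,2) x cols[12,16) = 2x4
Op 5 cut(1, 2): punch at orig (1,14); cuts so far [(1, 14)]; region rows[0,2) x cols[12,16) = 2x4
Op 6 cut(0, 0): punch at orig (0,12); cuts so far [(0, 12), (1, 14)]; region rows[0,2) x cols[12,16) = 2x4
Op 7 cut(0, 1): punch at orig (0,13); cuts so far [(0, 12), (0, 13), (1, 14)]; region rows[0,2) x cols[12,16) = 2x4
Unfold 1 (reflect across v@12): 6 holes -> [(0, 10), (0, 11), (0, 12), (0, 13), (1, 9), (1, 14)]
Unfold 2 (reflect across v@8): 12 holes -> [(0, 2), (0, 3), (0, 4), (0, 5), (0, 10), (0, 11), (0, 12), (0, 13), (1, 1), (1, 6), (1, 9), (1, 14)]
Unfold 3 (reflect across v@16): 24 holes -> [(0, 2), (0, 3), (0, 4), (0, 5), (0, 10), (0, 11), (0, 12), (0, 13), (0, 18), (0, 19), (0, 20), (0, 21), (0, 26), (0, 27), (0, 28), (0, 29), (1, 1), (1, 6), (1, 9), (1, 14), (1, 17), (1, 22), (1, 25), (1, 30)]
Unfold 4 (reflect across h@2): 48 holes -> [(0, 2), (0, 3), (0, 4), (0, 5), (0, 10), (0, 11), (0, 12), (0, 13), (0, 18), (0, 19), (0, 20), (0, 21), (0, 26), (0, 27), (0, 28), (0, 29), (1, 1), (1, 6), (1, 9), (1, 14), (1, 17), (1, 22), (1, 25), (1, 30), (2, 1), (2, 6), (2, 9), (2, 14), (2, 17), (2, 22), (2, 25), (2, 30), (3, 2), (3, 3), (3, 4), (3, 5), (3, 10), (3, 11), (3, 12), (3, 13), (3, 18), (3, 19), (3, 20), (3, 21), (3, 26), (3, 27), (3, 28), (3, 29)]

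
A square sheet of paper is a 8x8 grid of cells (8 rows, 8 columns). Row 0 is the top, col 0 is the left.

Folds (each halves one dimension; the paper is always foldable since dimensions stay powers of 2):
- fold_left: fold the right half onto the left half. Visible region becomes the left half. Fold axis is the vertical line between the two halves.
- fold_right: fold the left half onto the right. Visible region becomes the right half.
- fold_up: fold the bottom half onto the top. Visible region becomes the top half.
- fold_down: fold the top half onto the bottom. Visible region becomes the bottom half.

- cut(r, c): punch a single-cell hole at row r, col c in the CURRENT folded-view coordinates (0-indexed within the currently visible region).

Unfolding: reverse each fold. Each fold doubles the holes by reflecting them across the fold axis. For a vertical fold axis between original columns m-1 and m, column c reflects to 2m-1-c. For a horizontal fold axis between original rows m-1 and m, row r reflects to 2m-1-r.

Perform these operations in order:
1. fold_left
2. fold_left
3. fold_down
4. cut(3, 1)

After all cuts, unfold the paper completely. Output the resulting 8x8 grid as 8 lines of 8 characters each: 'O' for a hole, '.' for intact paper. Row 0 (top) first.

Answer: .OO..OO.
........
........
........
........
........
........
.OO..OO.

Derivation:
Op 1 fold_left: fold axis v@4; visible region now rows[0,8) x cols[0,4) = 8x4
Op 2 fold_left: fold axis v@2; visible region now rows[0,8) x cols[0,2) = 8x2
Op 3 fold_down: fold axis h@4; visible region now rows[4,8) x cols[0,2) = 4x2
Op 4 cut(3, 1): punch at orig (7,1); cuts so far [(7, 1)]; region rows[4,8) x cols[0,2) = 4x2
Unfold 1 (reflect across h@4): 2 holes -> [(0, 1), (7, 1)]
Unfold 2 (reflect across v@2): 4 holes -> [(0, 1), (0, 2), (7, 1), (7, 2)]
Unfold 3 (reflect across v@4): 8 holes -> [(0, 1), (0, 2), (0, 5), (0, 6), (7, 1), (7, 2), (7, 5), (7, 6)]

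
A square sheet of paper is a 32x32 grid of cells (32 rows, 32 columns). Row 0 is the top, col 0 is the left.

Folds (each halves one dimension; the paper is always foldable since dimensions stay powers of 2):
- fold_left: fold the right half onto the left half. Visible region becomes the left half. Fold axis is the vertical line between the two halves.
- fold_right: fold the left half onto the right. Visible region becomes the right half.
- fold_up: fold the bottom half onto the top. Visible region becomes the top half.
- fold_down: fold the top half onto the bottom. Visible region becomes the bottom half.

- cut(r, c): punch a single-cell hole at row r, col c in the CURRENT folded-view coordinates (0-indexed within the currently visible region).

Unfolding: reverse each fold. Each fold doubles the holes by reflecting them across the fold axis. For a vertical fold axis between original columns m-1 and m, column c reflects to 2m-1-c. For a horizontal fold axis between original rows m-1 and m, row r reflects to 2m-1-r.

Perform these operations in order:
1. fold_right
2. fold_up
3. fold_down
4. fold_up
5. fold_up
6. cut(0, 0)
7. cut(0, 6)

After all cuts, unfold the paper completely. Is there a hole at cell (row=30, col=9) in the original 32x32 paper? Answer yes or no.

Op 1 fold_right: fold axis v@16; visible region now rows[0,32) x cols[16,32) = 32x16
Op 2 fold_up: fold axis h@16; visible region now rows[0,16) x cols[16,32) = 16x16
Op 3 fold_down: fold axis h@8; visible region now rows[8,16) x cols[16,32) = 8x16
Op 4 fold_up: fold axis h@12; visible region now rows[8,12) x cols[16,32) = 4x16
Op 5 fold_up: fold axis h@10; visible region now rows[8,10) x cols[16,32) = 2x16
Op 6 cut(0, 0): punch at orig (8,16); cuts so far [(8, 16)]; region rows[8,10) x cols[16,32) = 2x16
Op 7 cut(0, 6): punch at orig (8,22); cuts so far [(8, 16), (8, 22)]; region rows[8,10) x cols[16,32) = 2x16
Unfold 1 (reflect across h@10): 4 holes -> [(8, 16), (8, 22), (11, 16), (11, 22)]
Unfold 2 (reflect across h@12): 8 holes -> [(8, 16), (8, 22), (11, 16), (11, 22), (12, 16), (12, 22), (15, 16), (15, 22)]
Unfold 3 (reflect across h@8): 16 holes -> [(0, 16), (0, 22), (3, 16), (3, 22), (4, 16), (4, 22), (7, 16), (7, 22), (8, 16), (8, 22), (11, 16), (11, 22), (12, 16), (12, 22), (15, 16), (15, 22)]
Unfold 4 (reflect across h@16): 32 holes -> [(0, 16), (0, 22), (3, 16), (3, 22), (4, 16), (4, 22), (7, 16), (7, 22), (8, 16), (8, 22), (11, 16), (11, 22), (12, 16), (12, 22), (15, 16), (15, 22), (16, 16), (16, 22), (19, 16), (19, 22), (20, 16), (20, 22), (23, 16), (23, 22), (24, 16), (24, 22), (27, 16), (27, 22), (28, 16), (28, 22), (31, 16), (31, 22)]
Unfold 5 (reflect across v@16): 64 holes -> [(0, 9), (0, 15), (0, 16), (0, 22), (3, 9), (3, 15), (3, 16), (3, 22), (4, 9), (4, 15), (4, 16), (4, 22), (7, 9), (7, 15), (7, 16), (7, 22), (8, 9), (8, 15), (8, 16), (8, 22), (11, 9), (11, 15), (11, 16), (11, 22), (12, 9), (12, 15), (12, 16), (12, 22), (15, 9), (15, 15), (15, 16), (15, 22), (16, 9), (16, 15), (16, 16), (16, 22), (19, 9), (19, 15), (19, 16), (19, 22), (20, 9), (20, 15), (20, 16), (20, 22), (23, 9), (23, 15), (23, 16), (23, 22), (24, 9), (24, 15), (24, 16), (24, 22), (27, 9), (27, 15), (27, 16), (27, 22), (28, 9), (28, 15), (28, 16), (28, 22), (31, 9), (31, 15), (31, 16), (31, 22)]
Holes: [(0, 9), (0, 15), (0, 16), (0, 22), (3, 9), (3, 15), (3, 16), (3, 22), (4, 9), (4, 15), (4, 16), (4, 22), (7, 9), (7, 15), (7, 16), (7, 22), (8, 9), (8, 15), (8, 16), (8, 22), (11, 9), (11, 15), (11, 16), (11, 22), (12, 9), (12, 15), (12, 16), (12, 22), (15, 9), (15, 15), (15, 16), (15, 22), (16, 9), (16, 15), (16, 16), (16, 22), (19, 9), (19, 15), (19, 16), (19, 22), (20, 9), (20, 15), (20, 16), (20, 22), (23, 9), (23, 15), (23, 16), (23, 22), (24, 9), (24, 15), (24, 16), (24, 22), (27, 9), (27, 15), (27, 16), (27, 22), (28, 9), (28, 15), (28, 16), (28, 22), (31, 9), (31, 15), (31, 16), (31, 22)]

Answer: no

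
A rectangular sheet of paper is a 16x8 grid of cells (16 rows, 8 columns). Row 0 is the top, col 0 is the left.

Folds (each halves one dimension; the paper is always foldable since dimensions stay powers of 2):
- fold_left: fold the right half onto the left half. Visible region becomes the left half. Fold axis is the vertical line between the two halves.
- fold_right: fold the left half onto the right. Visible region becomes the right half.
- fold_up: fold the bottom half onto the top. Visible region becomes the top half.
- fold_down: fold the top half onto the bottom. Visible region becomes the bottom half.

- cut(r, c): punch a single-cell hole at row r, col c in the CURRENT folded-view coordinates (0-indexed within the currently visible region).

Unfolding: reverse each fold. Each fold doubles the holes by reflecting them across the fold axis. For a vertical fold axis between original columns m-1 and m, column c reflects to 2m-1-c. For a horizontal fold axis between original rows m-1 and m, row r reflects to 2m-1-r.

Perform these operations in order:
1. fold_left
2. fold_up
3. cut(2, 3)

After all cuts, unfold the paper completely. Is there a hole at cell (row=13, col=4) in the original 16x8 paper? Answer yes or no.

Op 1 fold_left: fold axis v@4; visible region now rows[0,16) x cols[0,4) = 16x4
Op 2 fold_up: fold axis h@8; visible region now rows[0,8) x cols[0,4) = 8x4
Op 3 cut(2, 3): punch at orig (2,3); cuts so far [(2, 3)]; region rows[0,8) x cols[0,4) = 8x4
Unfold 1 (reflect across h@8): 2 holes -> [(2, 3), (13, 3)]
Unfold 2 (reflect across v@4): 4 holes -> [(2, 3), (2, 4), (13, 3), (13, 4)]
Holes: [(2, 3), (2, 4), (13, 3), (13, 4)]

Answer: yes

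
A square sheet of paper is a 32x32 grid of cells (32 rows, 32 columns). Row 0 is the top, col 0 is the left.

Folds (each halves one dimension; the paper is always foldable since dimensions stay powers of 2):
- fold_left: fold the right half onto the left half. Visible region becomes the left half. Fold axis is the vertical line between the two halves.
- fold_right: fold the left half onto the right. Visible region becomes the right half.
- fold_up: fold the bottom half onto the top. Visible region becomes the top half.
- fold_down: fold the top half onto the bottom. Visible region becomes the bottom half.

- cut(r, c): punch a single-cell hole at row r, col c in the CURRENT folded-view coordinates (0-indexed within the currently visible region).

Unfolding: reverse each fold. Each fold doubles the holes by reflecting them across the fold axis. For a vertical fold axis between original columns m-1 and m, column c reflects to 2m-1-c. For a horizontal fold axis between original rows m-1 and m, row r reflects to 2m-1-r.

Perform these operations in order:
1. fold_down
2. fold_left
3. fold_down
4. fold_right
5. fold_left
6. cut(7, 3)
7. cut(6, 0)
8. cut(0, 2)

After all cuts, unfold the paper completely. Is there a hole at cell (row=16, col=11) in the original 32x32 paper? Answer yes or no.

Answer: yes

Derivation:
Op 1 fold_down: fold axis h@16; visible region now rows[16,32) x cols[0,32) = 16x32
Op 2 fold_left: fold axis v@16; visible region now rows[16,32) x cols[0,16) = 16x16
Op 3 fold_down: fold axis h@24; visible region now rows[24,32) x cols[0,16) = 8x16
Op 4 fold_right: fold axis v@8; visible region now rows[24,32) x cols[8,16) = 8x8
Op 5 fold_left: fold axis v@12; visible region now rows[24,32) x cols[8,12) = 8x4
Op 6 cut(7, 3): punch at orig (31,11); cuts so far [(31, 11)]; region rows[24,32) x cols[8,12) = 8x4
Op 7 cut(6, 0): punch at orig (30,8); cuts so far [(30, 8), (31, 11)]; region rows[24,32) x cols[8,12) = 8x4
Op 8 cut(0, 2): punch at orig (24,10); cuts so far [(24, 10), (30, 8), (31, 11)]; region rows[24,32) x cols[8,12) = 8x4
Unfold 1 (reflect across v@12): 6 holes -> [(24, 10), (24, 13), (30, 8), (30, 15), (31, 11), (31, 12)]
Unfold 2 (reflect across v@8): 12 holes -> [(24, 2), (24, 5), (24, 10), (24, 13), (30, 0), (30, 7), (30, 8), (30, 15), (31, 3), (31, 4), (31, 11), (31, 12)]
Unfold 3 (reflect across h@24): 24 holes -> [(16, 3), (16, 4), (16, 11), (16, 12), (17, 0), (17, 7), (17, 8), (17, 15), (23, 2), (23, 5), (23, 10), (23, 13), (24, 2), (24, 5), (24, 10), (24, 13), (30, 0), (30, 7), (30, 8), (30, 15), (31, 3), (31, 4), (31, 11), (31, 12)]
Unfold 4 (reflect across v@16): 48 holes -> [(16, 3), (16, 4), (16, 11), (16, 12), (16, 19), (16, 20), (16, 27), (16, 28), (17, 0), (17, 7), (17, 8), (17, 15), (17, 16), (17, 23), (17, 24), (17, 31), (23, 2), (23, 5), (23, 10), (23, 13), (23, 18), (23, 21), (23, 26), (23, 29), (24, 2), (24, 5), (24, 10), (24, 13), (24, 18), (24, 21), (24, 26), (24, 29), (30, 0), (30, 7), (30, 8), (30, 15), (30, 16), (30, 23), (30, 24), (30, 31), (31, 3), (31, 4), (31, 11), (31, 12), (31, 19), (31, 20), (31, 27), (31, 28)]
Unfold 5 (reflect across h@16): 96 holes -> [(0, 3), (0, 4), (0, 11), (0, 12), (0, 19), (0, 20), (0, 27), (0, 28), (1, 0), (1, 7), (1, 8), (1, 15), (1, 16), (1, 23), (1, 24), (1, 31), (7, 2), (7, 5), (7, 10), (7, 13), (7, 18), (7, 21), (7, 26), (7, 29), (8, 2), (8, 5), (8, 10), (8, 13), (8, 18), (8, 21), (8, 26), (8, 29), (14, 0), (14, 7), (14, 8), (14, 15), (14, 16), (14, 23), (14, 24), (14, 31), (15, 3), (15, 4), (15, 11), (15, 12), (15, 19), (15, 20), (15, 27), (15, 28), (16, 3), (16, 4), (16, 11), (16, 12), (16, 19), (16, 20), (16, 27), (16, 28), (17, 0), (17, 7), (17, 8), (17, 15), (17, 16), (17, 23), (17, 24), (17, 31), (23, 2), (23, 5), (23, 10), (23, 13), (23, 18), (23, 21), (23, 26), (23, 29), (24, 2), (24, 5), (24, 10), (24, 13), (24, 18), (24, 21), (24, 26), (24, 29), (30, 0), (30, 7), (30, 8), (30, 15), (30, 16), (30, 23), (30, 24), (30, 31), (31, 3), (31, 4), (31, 11), (31, 12), (31, 19), (31, 20), (31, 27), (31, 28)]
Holes: [(0, 3), (0, 4), (0, 11), (0, 12), (0, 19), (0, 20), (0, 27), (0, 28), (1, 0), (1, 7), (1, 8), (1, 15), (1, 16), (1, 23), (1, 24), (1, 31), (7, 2), (7, 5), (7, 10), (7, 13), (7, 18), (7, 21), (7, 26), (7, 29), (8, 2), (8, 5), (8, 10), (8, 13), (8, 18), (8, 21), (8, 26), (8, 29), (14, 0), (14, 7), (14, 8), (14, 15), (14, 16), (14, 23), (14, 24), (14, 31), (15, 3), (15, 4), (15, 11), (15, 12), (15, 19), (15, 20), (15, 27), (15, 28), (16, 3), (16, 4), (16, 11), (16, 12), (16, 19), (16, 20), (16, 27), (16, 28), (17, 0), (17, 7), (17, 8), (17, 15), (17, 16), (17, 23), (17, 24), (17, 31), (23, 2), (23, 5), (23, 10), (23, 13), (23, 18), (23, 21), (23, 26), (23, 29), (24, 2), (24, 5), (24, 10), (24, 13), (24, 18), (24, 21), (24, 26), (24, 29), (30, 0), (30, 7), (30, 8), (30, 15), (30, 16), (30, 23), (30, 24), (30, 31), (31, 3), (31, 4), (31, 11), (31, 12), (31, 19), (31, 20), (31, 27), (31, 28)]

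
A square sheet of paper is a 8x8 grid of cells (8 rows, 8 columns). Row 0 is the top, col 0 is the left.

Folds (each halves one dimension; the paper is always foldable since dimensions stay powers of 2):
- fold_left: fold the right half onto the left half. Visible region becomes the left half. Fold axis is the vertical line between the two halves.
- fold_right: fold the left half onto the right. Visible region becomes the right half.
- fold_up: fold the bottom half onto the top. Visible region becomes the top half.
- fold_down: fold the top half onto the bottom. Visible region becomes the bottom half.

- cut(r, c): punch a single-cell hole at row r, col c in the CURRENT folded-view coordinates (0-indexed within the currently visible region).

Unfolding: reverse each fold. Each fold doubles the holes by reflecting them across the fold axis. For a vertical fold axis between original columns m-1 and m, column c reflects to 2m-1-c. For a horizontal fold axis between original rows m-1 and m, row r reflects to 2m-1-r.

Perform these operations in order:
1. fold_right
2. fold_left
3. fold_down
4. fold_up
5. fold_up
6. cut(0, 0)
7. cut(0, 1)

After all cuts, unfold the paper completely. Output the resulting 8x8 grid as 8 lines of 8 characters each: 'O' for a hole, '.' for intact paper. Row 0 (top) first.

Answer: OOOOOOOO
OOOOOOOO
OOOOOOOO
OOOOOOOO
OOOOOOOO
OOOOOOOO
OOOOOOOO
OOOOOOOO

Derivation:
Op 1 fold_right: fold axis v@4; visible region now rows[0,8) x cols[4,8) = 8x4
Op 2 fold_left: fold axis v@6; visible region now rows[0,8) x cols[4,6) = 8x2
Op 3 fold_down: fold axis h@4; visible region now rows[4,8) x cols[4,6) = 4x2
Op 4 fold_up: fold axis h@6; visible region now rows[4,6) x cols[4,6) = 2x2
Op 5 fold_up: fold axis h@5; visible region now rows[4,5) x cols[4,6) = 1x2
Op 6 cut(0, 0): punch at orig (4,4); cuts so far [(4, 4)]; region rows[4,5) x cols[4,6) = 1x2
Op 7 cut(0, 1): punch at orig (4,5); cuts so far [(4, 4), (4, 5)]; region rows[4,5) x cols[4,6) = 1x2
Unfold 1 (reflect across h@5): 4 holes -> [(4, 4), (4, 5), (5, 4), (5, 5)]
Unfold 2 (reflect across h@6): 8 holes -> [(4, 4), (4, 5), (5, 4), (5, 5), (6, 4), (6, 5), (7, 4), (7, 5)]
Unfold 3 (reflect across h@4): 16 holes -> [(0, 4), (0, 5), (1, 4), (1, 5), (2, 4), (2, 5), (3, 4), (3, 5), (4, 4), (4, 5), (5, 4), (5, 5), (6, 4), (6, 5), (7, 4), (7, 5)]
Unfold 4 (reflect across v@6): 32 holes -> [(0, 4), (0, 5), (0, 6), (0, 7), (1, 4), (1, 5), (1, 6), (1, 7), (2, 4), (2, 5), (2, 6), (2, 7), (3, 4), (3, 5), (3, 6), (3, 7), (4, 4), (4, 5), (4, 6), (4, 7), (5, 4), (5, 5), (5, 6), (5, 7), (6, 4), (6, 5), (6, 6), (6, 7), (7, 4), (7, 5), (7, 6), (7, 7)]
Unfold 5 (reflect across v@4): 64 holes -> [(0, 0), (0, 1), (0, 2), (0, 3), (0, 4), (0, 5), (0, 6), (0, 7), (1, 0), (1, 1), (1, 2), (1, 3), (1, 4), (1, 5), (1, 6), (1, 7), (2, 0), (2, 1), (2, 2), (2, 3), (2, 4), (2, 5), (2, 6), (2, 7), (3, 0), (3, 1), (3, 2), (3, 3), (3, 4), (3, 5), (3, 6), (3, 7), (4, 0), (4, 1), (4, 2), (4, 3), (4, 4), (4, 5), (4, 6), (4, 7), (5, 0), (5, 1), (5, 2), (5, 3), (5, 4), (5, 5), (5, 6), (5, 7), (6, 0), (6, 1), (6, 2), (6, 3), (6, 4), (6, 5), (6, 6), (6, 7), (7, 0), (7, 1), (7, 2), (7, 3), (7, 4), (7, 5), (7, 6), (7, 7)]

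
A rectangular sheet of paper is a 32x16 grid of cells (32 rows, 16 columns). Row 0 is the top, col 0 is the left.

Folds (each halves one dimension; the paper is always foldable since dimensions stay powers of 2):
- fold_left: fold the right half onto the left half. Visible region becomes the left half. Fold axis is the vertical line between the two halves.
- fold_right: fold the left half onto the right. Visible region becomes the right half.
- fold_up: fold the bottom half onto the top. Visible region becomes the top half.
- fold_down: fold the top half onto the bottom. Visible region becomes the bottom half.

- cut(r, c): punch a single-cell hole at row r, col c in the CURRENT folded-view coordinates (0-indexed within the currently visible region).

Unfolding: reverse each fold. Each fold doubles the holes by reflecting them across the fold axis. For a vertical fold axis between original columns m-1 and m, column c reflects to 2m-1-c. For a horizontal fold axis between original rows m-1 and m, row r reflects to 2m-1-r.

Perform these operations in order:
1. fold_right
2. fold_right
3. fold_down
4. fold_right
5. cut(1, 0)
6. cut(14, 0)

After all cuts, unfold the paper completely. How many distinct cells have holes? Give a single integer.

Answer: 32

Derivation:
Op 1 fold_right: fold axis v@8; visible region now rows[0,32) x cols[8,16) = 32x8
Op 2 fold_right: fold axis v@12; visible region now rows[0,32) x cols[12,16) = 32x4
Op 3 fold_down: fold axis h@16; visible region now rows[16,32) x cols[12,16) = 16x4
Op 4 fold_right: fold axis v@14; visible region now rows[16,32) x cols[14,16) = 16x2
Op 5 cut(1, 0): punch at orig (17,14); cuts so far [(17, 14)]; region rows[16,32) x cols[14,16) = 16x2
Op 6 cut(14, 0): punch at orig (30,14); cuts so far [(17, 14), (30, 14)]; region rows[16,32) x cols[14,16) = 16x2
Unfold 1 (reflect across v@14): 4 holes -> [(17, 13), (17, 14), (30, 13), (30, 14)]
Unfold 2 (reflect across h@16): 8 holes -> [(1, 13), (1, 14), (14, 13), (14, 14), (17, 13), (17, 14), (30, 13), (30, 14)]
Unfold 3 (reflect across v@12): 16 holes -> [(1, 9), (1, 10), (1, 13), (1, 14), (14, 9), (14, 10), (14, 13), (14, 14), (17, 9), (17, 10), (17, 13), (17, 14), (30, 9), (30, 10), (30, 13), (30, 14)]
Unfold 4 (reflect across v@8): 32 holes -> [(1, 1), (1, 2), (1, 5), (1, 6), (1, 9), (1, 10), (1, 13), (1, 14), (14, 1), (14, 2), (14, 5), (14, 6), (14, 9), (14, 10), (14, 13), (14, 14), (17, 1), (17, 2), (17, 5), (17, 6), (17, 9), (17, 10), (17, 13), (17, 14), (30, 1), (30, 2), (30, 5), (30, 6), (30, 9), (30, 10), (30, 13), (30, 14)]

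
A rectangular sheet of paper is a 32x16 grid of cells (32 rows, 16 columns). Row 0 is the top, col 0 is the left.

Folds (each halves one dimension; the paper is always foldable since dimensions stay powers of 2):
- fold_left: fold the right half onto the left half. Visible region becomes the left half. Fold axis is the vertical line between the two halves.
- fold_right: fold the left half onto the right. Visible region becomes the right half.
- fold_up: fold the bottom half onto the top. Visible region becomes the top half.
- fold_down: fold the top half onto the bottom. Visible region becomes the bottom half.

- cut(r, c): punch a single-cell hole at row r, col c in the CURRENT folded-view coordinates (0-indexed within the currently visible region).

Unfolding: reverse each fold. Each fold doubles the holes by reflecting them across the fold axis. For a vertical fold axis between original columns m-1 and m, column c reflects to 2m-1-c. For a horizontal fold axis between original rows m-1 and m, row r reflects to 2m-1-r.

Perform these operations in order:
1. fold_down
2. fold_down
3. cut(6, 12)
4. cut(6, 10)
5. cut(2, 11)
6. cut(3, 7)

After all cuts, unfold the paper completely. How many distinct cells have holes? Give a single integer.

Answer: 16

Derivation:
Op 1 fold_down: fold axis h@16; visible region now rows[16,32) x cols[0,16) = 16x16
Op 2 fold_down: fold axis h@24; visible region now rows[24,32) x cols[0,16) = 8x16
Op 3 cut(6, 12): punch at orig (30,12); cuts so far [(30, 12)]; region rows[24,32) x cols[0,16) = 8x16
Op 4 cut(6, 10): punch at orig (30,10); cuts so far [(30, 10), (30, 12)]; region rows[24,32) x cols[0,16) = 8x16
Op 5 cut(2, 11): punch at orig (26,11); cuts so far [(26, 11), (30, 10), (30, 12)]; region rows[24,32) x cols[0,16) = 8x16
Op 6 cut(3, 7): punch at orig (27,7); cuts so far [(26, 11), (27, 7), (30, 10), (30, 12)]; region rows[24,32) x cols[0,16) = 8x16
Unfold 1 (reflect across h@24): 8 holes -> [(17, 10), (17, 12), (20, 7), (21, 11), (26, 11), (27, 7), (30, 10), (30, 12)]
Unfold 2 (reflect across h@16): 16 holes -> [(1, 10), (1, 12), (4, 7), (5, 11), (10, 11), (11, 7), (14, 10), (14, 12), (17, 10), (17, 12), (20, 7), (21, 11), (26, 11), (27, 7), (30, 10), (30, 12)]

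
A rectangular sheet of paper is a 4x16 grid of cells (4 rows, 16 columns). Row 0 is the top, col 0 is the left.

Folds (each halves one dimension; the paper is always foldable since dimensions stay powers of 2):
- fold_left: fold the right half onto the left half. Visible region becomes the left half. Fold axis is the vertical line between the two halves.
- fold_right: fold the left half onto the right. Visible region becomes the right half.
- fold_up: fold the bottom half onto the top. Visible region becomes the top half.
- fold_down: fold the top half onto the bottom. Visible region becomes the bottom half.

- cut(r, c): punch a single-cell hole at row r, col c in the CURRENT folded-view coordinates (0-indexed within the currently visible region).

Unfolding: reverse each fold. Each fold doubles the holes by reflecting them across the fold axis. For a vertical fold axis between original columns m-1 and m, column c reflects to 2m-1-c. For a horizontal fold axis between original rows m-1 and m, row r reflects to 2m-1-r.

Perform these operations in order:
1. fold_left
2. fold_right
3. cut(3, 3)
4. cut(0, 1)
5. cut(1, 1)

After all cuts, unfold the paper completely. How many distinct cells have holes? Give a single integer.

Op 1 fold_left: fold axis v@8; visible region now rows[0,4) x cols[0,8) = 4x8
Op 2 fold_right: fold axis v@4; visible region now rows[0,4) x cols[4,8) = 4x4
Op 3 cut(3, 3): punch at orig (3,7); cuts so far [(3, 7)]; region rows[0,4) x cols[4,8) = 4x4
Op 4 cut(0, 1): punch at orig (0,5); cuts so far [(0, 5), (3, 7)]; region rows[0,4) x cols[4,8) = 4x4
Op 5 cut(1, 1): punch at orig (1,5); cuts so far [(0, 5), (1, 5), (3, 7)]; region rows[0,4) x cols[4,8) = 4x4
Unfold 1 (reflect across v@4): 6 holes -> [(0, 2), (0, 5), (1, 2), (1, 5), (3, 0), (3, 7)]
Unfold 2 (reflect across v@8): 12 holes -> [(0, 2), (0, 5), (0, 10), (0, 13), (1, 2), (1, 5), (1, 10), (1, 13), (3, 0), (3, 7), (3, 8), (3, 15)]

Answer: 12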